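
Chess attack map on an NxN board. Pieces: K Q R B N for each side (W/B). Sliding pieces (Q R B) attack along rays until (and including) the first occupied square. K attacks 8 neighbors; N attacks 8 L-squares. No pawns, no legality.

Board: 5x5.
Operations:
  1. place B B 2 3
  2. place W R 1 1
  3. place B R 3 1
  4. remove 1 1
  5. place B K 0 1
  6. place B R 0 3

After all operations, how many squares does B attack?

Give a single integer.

Answer: 16

Derivation:
Op 1: place BB@(2,3)
Op 2: place WR@(1,1)
Op 3: place BR@(3,1)
Op 4: remove (1,1)
Op 5: place BK@(0,1)
Op 6: place BR@(0,3)
Per-piece attacks for B:
  BK@(0,1): attacks (0,2) (0,0) (1,1) (1,2) (1,0)
  BR@(0,3): attacks (0,4) (0,2) (0,1) (1,3) (2,3) [ray(0,-1) blocked at (0,1); ray(1,0) blocked at (2,3)]
  BB@(2,3): attacks (3,4) (3,2) (4,1) (1,4) (1,2) (0,1) [ray(-1,-1) blocked at (0,1)]
  BR@(3,1): attacks (3,2) (3,3) (3,4) (3,0) (4,1) (2,1) (1,1) (0,1) [ray(-1,0) blocked at (0,1)]
Union (16 distinct): (0,0) (0,1) (0,2) (0,4) (1,0) (1,1) (1,2) (1,3) (1,4) (2,1) (2,3) (3,0) (3,2) (3,3) (3,4) (4,1)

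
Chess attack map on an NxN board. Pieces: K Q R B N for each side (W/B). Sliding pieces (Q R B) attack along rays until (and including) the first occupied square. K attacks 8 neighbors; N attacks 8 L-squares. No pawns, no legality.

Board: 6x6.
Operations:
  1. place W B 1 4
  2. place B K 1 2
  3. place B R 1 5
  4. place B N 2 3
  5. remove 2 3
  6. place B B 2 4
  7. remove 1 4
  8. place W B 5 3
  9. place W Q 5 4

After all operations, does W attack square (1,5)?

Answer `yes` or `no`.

Op 1: place WB@(1,4)
Op 2: place BK@(1,2)
Op 3: place BR@(1,5)
Op 4: place BN@(2,3)
Op 5: remove (2,3)
Op 6: place BB@(2,4)
Op 7: remove (1,4)
Op 8: place WB@(5,3)
Op 9: place WQ@(5,4)
Per-piece attacks for W:
  WB@(5,3): attacks (4,4) (3,5) (4,2) (3,1) (2,0)
  WQ@(5,4): attacks (5,5) (5,3) (4,4) (3,4) (2,4) (4,5) (4,3) (3,2) (2,1) (1,0) [ray(0,-1) blocked at (5,3); ray(-1,0) blocked at (2,4)]
W attacks (1,5): no

Answer: no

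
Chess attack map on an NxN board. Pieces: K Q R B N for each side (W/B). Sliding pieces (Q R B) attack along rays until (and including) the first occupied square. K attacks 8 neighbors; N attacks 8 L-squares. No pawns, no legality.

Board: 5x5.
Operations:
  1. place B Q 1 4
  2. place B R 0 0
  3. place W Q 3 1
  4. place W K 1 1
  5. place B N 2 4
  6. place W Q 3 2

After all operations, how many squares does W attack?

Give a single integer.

Op 1: place BQ@(1,4)
Op 2: place BR@(0,0)
Op 3: place WQ@(3,1)
Op 4: place WK@(1,1)
Op 5: place BN@(2,4)
Op 6: place WQ@(3,2)
Per-piece attacks for W:
  WK@(1,1): attacks (1,2) (1,0) (2,1) (0,1) (2,2) (2,0) (0,2) (0,0)
  WQ@(3,1): attacks (3,2) (3,0) (4,1) (2,1) (1,1) (4,2) (4,0) (2,2) (1,3) (0,4) (2,0) [ray(0,1) blocked at (3,2); ray(-1,0) blocked at (1,1)]
  WQ@(3,2): attacks (3,3) (3,4) (3,1) (4,2) (2,2) (1,2) (0,2) (4,3) (4,1) (2,3) (1,4) (2,1) (1,0) [ray(0,-1) blocked at (3,1); ray(-1,1) blocked at (1,4)]
Union (22 distinct): (0,0) (0,1) (0,2) (0,4) (1,0) (1,1) (1,2) (1,3) (1,4) (2,0) (2,1) (2,2) (2,3) (3,0) (3,1) (3,2) (3,3) (3,4) (4,0) (4,1) (4,2) (4,3)

Answer: 22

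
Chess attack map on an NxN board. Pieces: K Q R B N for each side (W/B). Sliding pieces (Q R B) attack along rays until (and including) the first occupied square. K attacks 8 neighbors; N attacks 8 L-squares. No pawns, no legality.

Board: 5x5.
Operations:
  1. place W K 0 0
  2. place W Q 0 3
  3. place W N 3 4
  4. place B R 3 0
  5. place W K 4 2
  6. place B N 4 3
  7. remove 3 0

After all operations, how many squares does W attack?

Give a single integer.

Answer: 19

Derivation:
Op 1: place WK@(0,0)
Op 2: place WQ@(0,3)
Op 3: place WN@(3,4)
Op 4: place BR@(3,0)
Op 5: place WK@(4,2)
Op 6: place BN@(4,3)
Op 7: remove (3,0)
Per-piece attacks for W:
  WK@(0,0): attacks (0,1) (1,0) (1,1)
  WQ@(0,3): attacks (0,4) (0,2) (0,1) (0,0) (1,3) (2,3) (3,3) (4,3) (1,4) (1,2) (2,1) (3,0) [ray(0,-1) blocked at (0,0); ray(1,0) blocked at (4,3)]
  WN@(3,4): attacks (4,2) (2,2) (1,3)
  WK@(4,2): attacks (4,3) (4,1) (3,2) (3,3) (3,1)
Union (19 distinct): (0,0) (0,1) (0,2) (0,4) (1,0) (1,1) (1,2) (1,3) (1,4) (2,1) (2,2) (2,3) (3,0) (3,1) (3,2) (3,3) (4,1) (4,2) (4,3)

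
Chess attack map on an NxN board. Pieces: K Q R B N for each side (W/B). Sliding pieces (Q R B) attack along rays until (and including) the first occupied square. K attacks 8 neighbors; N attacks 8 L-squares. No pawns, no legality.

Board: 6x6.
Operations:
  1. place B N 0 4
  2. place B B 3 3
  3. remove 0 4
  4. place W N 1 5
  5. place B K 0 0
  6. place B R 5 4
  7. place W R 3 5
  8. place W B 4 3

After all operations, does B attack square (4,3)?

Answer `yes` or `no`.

Op 1: place BN@(0,4)
Op 2: place BB@(3,3)
Op 3: remove (0,4)
Op 4: place WN@(1,5)
Op 5: place BK@(0,0)
Op 6: place BR@(5,4)
Op 7: place WR@(3,5)
Op 8: place WB@(4,3)
Per-piece attacks for B:
  BK@(0,0): attacks (0,1) (1,0) (1,1)
  BB@(3,3): attacks (4,4) (5,5) (4,2) (5,1) (2,4) (1,5) (2,2) (1,1) (0,0) [ray(-1,1) blocked at (1,5); ray(-1,-1) blocked at (0,0)]
  BR@(5,4): attacks (5,5) (5,3) (5,2) (5,1) (5,0) (4,4) (3,4) (2,4) (1,4) (0,4)
B attacks (4,3): no

Answer: no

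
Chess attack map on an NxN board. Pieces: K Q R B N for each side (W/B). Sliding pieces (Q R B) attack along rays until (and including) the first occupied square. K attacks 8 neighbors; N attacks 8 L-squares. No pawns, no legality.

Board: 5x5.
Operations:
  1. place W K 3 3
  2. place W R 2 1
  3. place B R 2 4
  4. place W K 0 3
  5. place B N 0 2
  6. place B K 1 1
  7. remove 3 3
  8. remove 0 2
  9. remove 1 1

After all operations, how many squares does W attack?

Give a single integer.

Op 1: place WK@(3,3)
Op 2: place WR@(2,1)
Op 3: place BR@(2,4)
Op 4: place WK@(0,3)
Op 5: place BN@(0,2)
Op 6: place BK@(1,1)
Op 7: remove (3,3)
Op 8: remove (0,2)
Op 9: remove (1,1)
Per-piece attacks for W:
  WK@(0,3): attacks (0,4) (0,2) (1,3) (1,4) (1,2)
  WR@(2,1): attacks (2,2) (2,3) (2,4) (2,0) (3,1) (4,1) (1,1) (0,1) [ray(0,1) blocked at (2,4)]
Union (13 distinct): (0,1) (0,2) (0,4) (1,1) (1,2) (1,3) (1,4) (2,0) (2,2) (2,3) (2,4) (3,1) (4,1)

Answer: 13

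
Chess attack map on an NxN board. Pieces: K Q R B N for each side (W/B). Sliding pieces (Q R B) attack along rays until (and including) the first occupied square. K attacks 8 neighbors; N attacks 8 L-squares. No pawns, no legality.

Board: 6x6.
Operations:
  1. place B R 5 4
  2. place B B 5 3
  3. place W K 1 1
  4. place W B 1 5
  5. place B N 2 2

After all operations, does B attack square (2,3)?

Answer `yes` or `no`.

Answer: no

Derivation:
Op 1: place BR@(5,4)
Op 2: place BB@(5,3)
Op 3: place WK@(1,1)
Op 4: place WB@(1,5)
Op 5: place BN@(2,2)
Per-piece attacks for B:
  BN@(2,2): attacks (3,4) (4,3) (1,4) (0,3) (3,0) (4,1) (1,0) (0,1)
  BB@(5,3): attacks (4,4) (3,5) (4,2) (3,1) (2,0)
  BR@(5,4): attacks (5,5) (5,3) (4,4) (3,4) (2,4) (1,4) (0,4) [ray(0,-1) blocked at (5,3)]
B attacks (2,3): no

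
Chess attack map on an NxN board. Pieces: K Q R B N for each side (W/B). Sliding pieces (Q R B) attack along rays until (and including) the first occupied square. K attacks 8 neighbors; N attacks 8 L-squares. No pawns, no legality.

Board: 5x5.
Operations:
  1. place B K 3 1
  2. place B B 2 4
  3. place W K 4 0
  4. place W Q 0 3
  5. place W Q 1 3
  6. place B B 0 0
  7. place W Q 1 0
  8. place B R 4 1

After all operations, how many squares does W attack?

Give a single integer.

Op 1: place BK@(3,1)
Op 2: place BB@(2,4)
Op 3: place WK@(4,0)
Op 4: place WQ@(0,3)
Op 5: place WQ@(1,3)
Op 6: place BB@(0,0)
Op 7: place WQ@(1,0)
Op 8: place BR@(4,1)
Per-piece attacks for W:
  WQ@(0,3): attacks (0,4) (0,2) (0,1) (0,0) (1,3) (1,4) (1,2) (2,1) (3,0) [ray(0,-1) blocked at (0,0); ray(1,0) blocked at (1,3)]
  WQ@(1,0): attacks (1,1) (1,2) (1,3) (2,0) (3,0) (4,0) (0,0) (2,1) (3,2) (4,3) (0,1) [ray(0,1) blocked at (1,3); ray(1,0) blocked at (4,0); ray(-1,0) blocked at (0,0)]
  WQ@(1,3): attacks (1,4) (1,2) (1,1) (1,0) (2,3) (3,3) (4,3) (0,3) (2,4) (2,2) (3,1) (0,4) (0,2) [ray(0,-1) blocked at (1,0); ray(-1,0) blocked at (0,3); ray(1,1) blocked at (2,4); ray(1,-1) blocked at (3,1)]
  WK@(4,0): attacks (4,1) (3,0) (3,1)
Union (22 distinct): (0,0) (0,1) (0,2) (0,3) (0,4) (1,0) (1,1) (1,2) (1,3) (1,4) (2,0) (2,1) (2,2) (2,3) (2,4) (3,0) (3,1) (3,2) (3,3) (4,0) (4,1) (4,3)

Answer: 22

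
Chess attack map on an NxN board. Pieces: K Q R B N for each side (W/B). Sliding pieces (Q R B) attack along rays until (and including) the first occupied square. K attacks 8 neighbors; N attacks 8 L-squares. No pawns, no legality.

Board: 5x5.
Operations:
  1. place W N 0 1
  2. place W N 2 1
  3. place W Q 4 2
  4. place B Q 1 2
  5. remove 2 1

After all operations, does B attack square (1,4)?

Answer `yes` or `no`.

Answer: yes

Derivation:
Op 1: place WN@(0,1)
Op 2: place WN@(2,1)
Op 3: place WQ@(4,2)
Op 4: place BQ@(1,2)
Op 5: remove (2,1)
Per-piece attacks for B:
  BQ@(1,2): attacks (1,3) (1,4) (1,1) (1,0) (2,2) (3,2) (4,2) (0,2) (2,3) (3,4) (2,1) (3,0) (0,3) (0,1) [ray(1,0) blocked at (4,2); ray(-1,-1) blocked at (0,1)]
B attacks (1,4): yes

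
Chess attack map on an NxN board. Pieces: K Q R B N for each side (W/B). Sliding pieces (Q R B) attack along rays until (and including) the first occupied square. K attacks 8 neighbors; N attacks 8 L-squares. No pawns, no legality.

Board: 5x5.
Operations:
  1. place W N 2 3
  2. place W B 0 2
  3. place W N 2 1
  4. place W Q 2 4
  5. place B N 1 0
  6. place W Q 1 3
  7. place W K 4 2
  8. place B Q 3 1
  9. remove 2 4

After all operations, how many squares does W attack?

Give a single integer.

Op 1: place WN@(2,3)
Op 2: place WB@(0,2)
Op 3: place WN@(2,1)
Op 4: place WQ@(2,4)
Op 5: place BN@(1,0)
Op 6: place WQ@(1,3)
Op 7: place WK@(4,2)
Op 8: place BQ@(3,1)
Op 9: remove (2,4)
Per-piece attacks for W:
  WB@(0,2): attacks (1,3) (1,1) (2,0) [ray(1,1) blocked at (1,3)]
  WQ@(1,3): attacks (1,4) (1,2) (1,1) (1,0) (2,3) (0,3) (2,4) (2,2) (3,1) (0,4) (0,2) [ray(0,-1) blocked at (1,0); ray(1,0) blocked at (2,3); ray(1,-1) blocked at (3,1); ray(-1,-1) blocked at (0,2)]
  WN@(2,1): attacks (3,3) (4,2) (1,3) (0,2) (4,0) (0,0)
  WN@(2,3): attacks (4,4) (0,4) (3,1) (4,2) (1,1) (0,2)
  WK@(4,2): attacks (4,3) (4,1) (3,2) (3,3) (3,1)
Union (21 distinct): (0,0) (0,2) (0,3) (0,4) (1,0) (1,1) (1,2) (1,3) (1,4) (2,0) (2,2) (2,3) (2,4) (3,1) (3,2) (3,3) (4,0) (4,1) (4,2) (4,3) (4,4)

Answer: 21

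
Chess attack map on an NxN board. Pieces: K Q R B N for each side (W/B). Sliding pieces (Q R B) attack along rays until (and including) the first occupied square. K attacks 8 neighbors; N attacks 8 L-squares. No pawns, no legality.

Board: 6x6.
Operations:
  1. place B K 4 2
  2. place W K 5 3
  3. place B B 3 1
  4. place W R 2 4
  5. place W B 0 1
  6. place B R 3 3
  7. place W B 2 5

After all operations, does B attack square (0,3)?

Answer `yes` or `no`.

Answer: yes

Derivation:
Op 1: place BK@(4,2)
Op 2: place WK@(5,3)
Op 3: place BB@(3,1)
Op 4: place WR@(2,4)
Op 5: place WB@(0,1)
Op 6: place BR@(3,3)
Op 7: place WB@(2,5)
Per-piece attacks for B:
  BB@(3,1): attacks (4,2) (4,0) (2,2) (1,3) (0,4) (2,0) [ray(1,1) blocked at (4,2)]
  BR@(3,3): attacks (3,4) (3,5) (3,2) (3,1) (4,3) (5,3) (2,3) (1,3) (0,3) [ray(0,-1) blocked at (3,1); ray(1,0) blocked at (5,3)]
  BK@(4,2): attacks (4,3) (4,1) (5,2) (3,2) (5,3) (5,1) (3,3) (3,1)
B attacks (0,3): yes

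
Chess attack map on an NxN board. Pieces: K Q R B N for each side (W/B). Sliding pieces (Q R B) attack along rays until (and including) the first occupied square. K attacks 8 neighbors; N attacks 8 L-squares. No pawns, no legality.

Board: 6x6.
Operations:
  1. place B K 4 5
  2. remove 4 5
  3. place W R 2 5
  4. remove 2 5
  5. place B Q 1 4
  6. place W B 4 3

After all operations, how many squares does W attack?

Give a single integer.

Op 1: place BK@(4,5)
Op 2: remove (4,5)
Op 3: place WR@(2,5)
Op 4: remove (2,5)
Op 5: place BQ@(1,4)
Op 6: place WB@(4,3)
Per-piece attacks for W:
  WB@(4,3): attacks (5,4) (5,2) (3,4) (2,5) (3,2) (2,1) (1,0)
Union (7 distinct): (1,0) (2,1) (2,5) (3,2) (3,4) (5,2) (5,4)

Answer: 7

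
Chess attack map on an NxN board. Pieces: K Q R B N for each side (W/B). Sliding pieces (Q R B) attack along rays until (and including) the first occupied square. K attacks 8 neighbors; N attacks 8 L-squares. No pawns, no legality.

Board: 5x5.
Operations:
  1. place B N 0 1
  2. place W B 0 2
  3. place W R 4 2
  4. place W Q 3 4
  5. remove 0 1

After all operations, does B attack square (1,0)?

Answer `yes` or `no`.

Answer: no

Derivation:
Op 1: place BN@(0,1)
Op 2: place WB@(0,2)
Op 3: place WR@(4,2)
Op 4: place WQ@(3,4)
Op 5: remove (0,1)
Per-piece attacks for B:
B attacks (1,0): no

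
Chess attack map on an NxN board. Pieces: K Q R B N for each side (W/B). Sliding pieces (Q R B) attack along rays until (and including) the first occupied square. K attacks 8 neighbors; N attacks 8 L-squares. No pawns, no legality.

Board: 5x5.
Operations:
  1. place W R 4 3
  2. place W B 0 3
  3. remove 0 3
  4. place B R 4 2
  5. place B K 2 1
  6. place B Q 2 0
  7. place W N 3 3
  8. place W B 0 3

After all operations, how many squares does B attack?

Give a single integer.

Op 1: place WR@(4,3)
Op 2: place WB@(0,3)
Op 3: remove (0,3)
Op 4: place BR@(4,2)
Op 5: place BK@(2,1)
Op 6: place BQ@(2,0)
Op 7: place WN@(3,3)
Op 8: place WB@(0,3)
Per-piece attacks for B:
  BQ@(2,0): attacks (2,1) (3,0) (4,0) (1,0) (0,0) (3,1) (4,2) (1,1) (0,2) [ray(0,1) blocked at (2,1); ray(1,1) blocked at (4,2)]
  BK@(2,1): attacks (2,2) (2,0) (3,1) (1,1) (3,2) (3,0) (1,2) (1,0)
  BR@(4,2): attacks (4,3) (4,1) (4,0) (3,2) (2,2) (1,2) (0,2) [ray(0,1) blocked at (4,3)]
Union (15 distinct): (0,0) (0,2) (1,0) (1,1) (1,2) (2,0) (2,1) (2,2) (3,0) (3,1) (3,2) (4,0) (4,1) (4,2) (4,3)

Answer: 15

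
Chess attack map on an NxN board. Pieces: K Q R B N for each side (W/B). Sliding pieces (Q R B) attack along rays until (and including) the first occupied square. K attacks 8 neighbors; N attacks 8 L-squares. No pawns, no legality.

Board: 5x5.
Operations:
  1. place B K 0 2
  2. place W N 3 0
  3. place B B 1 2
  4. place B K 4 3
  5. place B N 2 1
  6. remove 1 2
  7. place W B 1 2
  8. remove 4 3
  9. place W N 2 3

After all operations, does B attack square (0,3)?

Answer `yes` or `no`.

Op 1: place BK@(0,2)
Op 2: place WN@(3,0)
Op 3: place BB@(1,2)
Op 4: place BK@(4,3)
Op 5: place BN@(2,1)
Op 6: remove (1,2)
Op 7: place WB@(1,2)
Op 8: remove (4,3)
Op 9: place WN@(2,3)
Per-piece attacks for B:
  BK@(0,2): attacks (0,3) (0,1) (1,2) (1,3) (1,1)
  BN@(2,1): attacks (3,3) (4,2) (1,3) (0,2) (4,0) (0,0)
B attacks (0,3): yes

Answer: yes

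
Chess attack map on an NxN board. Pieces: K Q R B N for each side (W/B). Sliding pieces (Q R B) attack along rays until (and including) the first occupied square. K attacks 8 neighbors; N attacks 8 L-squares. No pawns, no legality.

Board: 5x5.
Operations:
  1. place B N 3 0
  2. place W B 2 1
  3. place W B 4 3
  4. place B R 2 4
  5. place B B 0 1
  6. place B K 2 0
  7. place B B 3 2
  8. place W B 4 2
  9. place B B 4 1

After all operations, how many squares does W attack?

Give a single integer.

Op 1: place BN@(3,0)
Op 2: place WB@(2,1)
Op 3: place WB@(4,3)
Op 4: place BR@(2,4)
Op 5: place BB@(0,1)
Op 6: place BK@(2,0)
Op 7: place BB@(3,2)
Op 8: place WB@(4,2)
Op 9: place BB@(4,1)
Per-piece attacks for W:
  WB@(2,1): attacks (3,2) (3,0) (1,2) (0,3) (1,0) [ray(1,1) blocked at (3,2); ray(1,-1) blocked at (3,0)]
  WB@(4,2): attacks (3,3) (2,4) (3,1) (2,0) [ray(-1,1) blocked at (2,4); ray(-1,-1) blocked at (2,0)]
  WB@(4,3): attacks (3,4) (3,2) [ray(-1,-1) blocked at (3,2)]
Union (10 distinct): (0,3) (1,0) (1,2) (2,0) (2,4) (3,0) (3,1) (3,2) (3,3) (3,4)

Answer: 10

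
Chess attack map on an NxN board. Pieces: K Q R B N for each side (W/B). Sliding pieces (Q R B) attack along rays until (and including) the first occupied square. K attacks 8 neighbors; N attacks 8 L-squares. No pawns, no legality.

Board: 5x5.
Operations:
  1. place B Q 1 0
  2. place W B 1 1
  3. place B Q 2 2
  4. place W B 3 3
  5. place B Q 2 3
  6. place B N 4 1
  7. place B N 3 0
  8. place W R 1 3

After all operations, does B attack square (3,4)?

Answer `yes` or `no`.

Op 1: place BQ@(1,0)
Op 2: place WB@(1,1)
Op 3: place BQ@(2,2)
Op 4: place WB@(3,3)
Op 5: place BQ@(2,3)
Op 6: place BN@(4,1)
Op 7: place BN@(3,0)
Op 8: place WR@(1,3)
Per-piece attacks for B:
  BQ@(1,0): attacks (1,1) (2,0) (3,0) (0,0) (2,1) (3,2) (4,3) (0,1) [ray(0,1) blocked at (1,1); ray(1,0) blocked at (3,0)]
  BQ@(2,2): attacks (2,3) (2,1) (2,0) (3,2) (4,2) (1,2) (0,2) (3,3) (3,1) (4,0) (1,3) (1,1) [ray(0,1) blocked at (2,3); ray(1,1) blocked at (3,3); ray(-1,1) blocked at (1,3); ray(-1,-1) blocked at (1,1)]
  BQ@(2,3): attacks (2,4) (2,2) (3,3) (1,3) (3,4) (3,2) (4,1) (1,4) (1,2) (0,1) [ray(0,-1) blocked at (2,2); ray(1,0) blocked at (3,3); ray(-1,0) blocked at (1,3); ray(1,-1) blocked at (4,1)]
  BN@(3,0): attacks (4,2) (2,2) (1,1)
  BN@(4,1): attacks (3,3) (2,2) (2,0)
B attacks (3,4): yes

Answer: yes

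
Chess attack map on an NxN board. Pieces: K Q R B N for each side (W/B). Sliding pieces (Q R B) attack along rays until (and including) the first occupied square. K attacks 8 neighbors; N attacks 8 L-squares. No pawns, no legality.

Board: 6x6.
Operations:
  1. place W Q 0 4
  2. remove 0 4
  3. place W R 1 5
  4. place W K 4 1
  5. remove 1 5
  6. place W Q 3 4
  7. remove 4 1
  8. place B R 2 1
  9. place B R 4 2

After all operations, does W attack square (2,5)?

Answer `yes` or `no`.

Answer: yes

Derivation:
Op 1: place WQ@(0,4)
Op 2: remove (0,4)
Op 3: place WR@(1,5)
Op 4: place WK@(4,1)
Op 5: remove (1,5)
Op 6: place WQ@(3,4)
Op 7: remove (4,1)
Op 8: place BR@(2,1)
Op 9: place BR@(4,2)
Per-piece attacks for W:
  WQ@(3,4): attacks (3,5) (3,3) (3,2) (3,1) (3,0) (4,4) (5,4) (2,4) (1,4) (0,4) (4,5) (4,3) (5,2) (2,5) (2,3) (1,2) (0,1)
W attacks (2,5): yes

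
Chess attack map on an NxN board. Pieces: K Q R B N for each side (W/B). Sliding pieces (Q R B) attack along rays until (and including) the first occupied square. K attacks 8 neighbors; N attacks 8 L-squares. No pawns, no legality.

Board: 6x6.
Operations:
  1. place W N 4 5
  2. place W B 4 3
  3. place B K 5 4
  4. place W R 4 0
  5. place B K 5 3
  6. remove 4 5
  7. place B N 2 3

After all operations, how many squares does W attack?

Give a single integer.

Answer: 14

Derivation:
Op 1: place WN@(4,5)
Op 2: place WB@(4,3)
Op 3: place BK@(5,4)
Op 4: place WR@(4,0)
Op 5: place BK@(5,3)
Op 6: remove (4,5)
Op 7: place BN@(2,3)
Per-piece attacks for W:
  WR@(4,0): attacks (4,1) (4,2) (4,3) (5,0) (3,0) (2,0) (1,0) (0,0) [ray(0,1) blocked at (4,3)]
  WB@(4,3): attacks (5,4) (5,2) (3,4) (2,5) (3,2) (2,1) (1,0) [ray(1,1) blocked at (5,4)]
Union (14 distinct): (0,0) (1,0) (2,0) (2,1) (2,5) (3,0) (3,2) (3,4) (4,1) (4,2) (4,3) (5,0) (5,2) (5,4)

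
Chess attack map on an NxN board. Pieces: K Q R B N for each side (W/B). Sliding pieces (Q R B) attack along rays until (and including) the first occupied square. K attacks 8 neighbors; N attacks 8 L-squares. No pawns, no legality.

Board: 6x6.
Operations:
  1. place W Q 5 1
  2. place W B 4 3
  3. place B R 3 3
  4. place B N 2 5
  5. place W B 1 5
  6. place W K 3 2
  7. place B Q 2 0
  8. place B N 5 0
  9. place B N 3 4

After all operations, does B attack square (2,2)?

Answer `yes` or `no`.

Op 1: place WQ@(5,1)
Op 2: place WB@(4,3)
Op 3: place BR@(3,3)
Op 4: place BN@(2,5)
Op 5: place WB@(1,5)
Op 6: place WK@(3,2)
Op 7: place BQ@(2,0)
Op 8: place BN@(5,0)
Op 9: place BN@(3,4)
Per-piece attacks for B:
  BQ@(2,0): attacks (2,1) (2,2) (2,3) (2,4) (2,5) (3,0) (4,0) (5,0) (1,0) (0,0) (3,1) (4,2) (5,3) (1,1) (0,2) [ray(0,1) blocked at (2,5); ray(1,0) blocked at (5,0)]
  BN@(2,5): attacks (3,3) (4,4) (1,3) (0,4)
  BR@(3,3): attacks (3,4) (3,2) (4,3) (2,3) (1,3) (0,3) [ray(0,1) blocked at (3,4); ray(0,-1) blocked at (3,2); ray(1,0) blocked at (4,3)]
  BN@(3,4): attacks (5,5) (1,5) (4,2) (5,3) (2,2) (1,3)
  BN@(5,0): attacks (4,2) (3,1)
B attacks (2,2): yes

Answer: yes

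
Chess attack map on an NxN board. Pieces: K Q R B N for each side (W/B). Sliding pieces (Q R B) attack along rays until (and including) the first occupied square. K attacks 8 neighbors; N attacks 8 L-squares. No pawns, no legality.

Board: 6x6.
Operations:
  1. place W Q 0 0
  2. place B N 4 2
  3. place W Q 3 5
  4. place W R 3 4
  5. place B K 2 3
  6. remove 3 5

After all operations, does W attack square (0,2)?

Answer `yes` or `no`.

Op 1: place WQ@(0,0)
Op 2: place BN@(4,2)
Op 3: place WQ@(3,5)
Op 4: place WR@(3,4)
Op 5: place BK@(2,3)
Op 6: remove (3,5)
Per-piece attacks for W:
  WQ@(0,0): attacks (0,1) (0,2) (0,3) (0,4) (0,5) (1,0) (2,0) (3,0) (4,0) (5,0) (1,1) (2,2) (3,3) (4,4) (5,5)
  WR@(3,4): attacks (3,5) (3,3) (3,2) (3,1) (3,0) (4,4) (5,4) (2,4) (1,4) (0,4)
W attacks (0,2): yes

Answer: yes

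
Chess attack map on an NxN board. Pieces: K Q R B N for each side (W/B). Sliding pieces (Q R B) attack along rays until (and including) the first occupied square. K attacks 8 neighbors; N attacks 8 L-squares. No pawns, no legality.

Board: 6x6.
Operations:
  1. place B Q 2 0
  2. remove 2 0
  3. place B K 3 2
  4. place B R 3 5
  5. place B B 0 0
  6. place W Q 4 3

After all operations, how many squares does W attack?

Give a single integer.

Answer: 15

Derivation:
Op 1: place BQ@(2,0)
Op 2: remove (2,0)
Op 3: place BK@(3,2)
Op 4: place BR@(3,5)
Op 5: place BB@(0,0)
Op 6: place WQ@(4,3)
Per-piece attacks for W:
  WQ@(4,3): attacks (4,4) (4,5) (4,2) (4,1) (4,0) (5,3) (3,3) (2,3) (1,3) (0,3) (5,4) (5,2) (3,4) (2,5) (3,2) [ray(-1,-1) blocked at (3,2)]
Union (15 distinct): (0,3) (1,3) (2,3) (2,5) (3,2) (3,3) (3,4) (4,0) (4,1) (4,2) (4,4) (4,5) (5,2) (5,3) (5,4)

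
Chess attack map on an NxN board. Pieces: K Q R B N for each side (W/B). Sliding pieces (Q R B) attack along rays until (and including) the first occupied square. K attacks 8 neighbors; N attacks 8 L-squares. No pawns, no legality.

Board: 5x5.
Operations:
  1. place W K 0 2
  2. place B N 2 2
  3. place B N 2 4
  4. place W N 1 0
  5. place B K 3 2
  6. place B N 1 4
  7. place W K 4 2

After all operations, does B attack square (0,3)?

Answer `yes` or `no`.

Op 1: place WK@(0,2)
Op 2: place BN@(2,2)
Op 3: place BN@(2,4)
Op 4: place WN@(1,0)
Op 5: place BK@(3,2)
Op 6: place BN@(1,4)
Op 7: place WK@(4,2)
Per-piece attacks for B:
  BN@(1,4): attacks (2,2) (3,3) (0,2)
  BN@(2,2): attacks (3,4) (4,3) (1,4) (0,3) (3,0) (4,1) (1,0) (0,1)
  BN@(2,4): attacks (3,2) (4,3) (1,2) (0,3)
  BK@(3,2): attacks (3,3) (3,1) (4,2) (2,2) (4,3) (4,1) (2,3) (2,1)
B attacks (0,3): yes

Answer: yes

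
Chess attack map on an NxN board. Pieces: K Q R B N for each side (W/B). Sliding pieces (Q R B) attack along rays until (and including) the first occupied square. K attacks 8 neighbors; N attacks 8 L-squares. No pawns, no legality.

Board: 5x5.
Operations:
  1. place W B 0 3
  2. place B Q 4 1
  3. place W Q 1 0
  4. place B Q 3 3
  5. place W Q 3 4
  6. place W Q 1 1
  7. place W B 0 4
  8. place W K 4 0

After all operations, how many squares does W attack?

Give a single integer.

Op 1: place WB@(0,3)
Op 2: place BQ@(4,1)
Op 3: place WQ@(1,0)
Op 4: place BQ@(3,3)
Op 5: place WQ@(3,4)
Op 6: place WQ@(1,1)
Op 7: place WB@(0,4)
Op 8: place WK@(4,0)
Per-piece attacks for W:
  WB@(0,3): attacks (1,4) (1,2) (2,1) (3,0)
  WB@(0,4): attacks (1,3) (2,2) (3,1) (4,0) [ray(1,-1) blocked at (4,0)]
  WQ@(1,0): attacks (1,1) (2,0) (3,0) (4,0) (0,0) (2,1) (3,2) (4,3) (0,1) [ray(0,1) blocked at (1,1); ray(1,0) blocked at (4,0)]
  WQ@(1,1): attacks (1,2) (1,3) (1,4) (1,0) (2,1) (3,1) (4,1) (0,1) (2,2) (3,3) (2,0) (0,2) (0,0) [ray(0,-1) blocked at (1,0); ray(1,0) blocked at (4,1); ray(1,1) blocked at (3,3)]
  WQ@(3,4): attacks (3,3) (4,4) (2,4) (1,4) (0,4) (4,3) (2,3) (1,2) (0,1) [ray(0,-1) blocked at (3,3); ray(-1,0) blocked at (0,4)]
  WK@(4,0): attacks (4,1) (3,0) (3,1)
Union (22 distinct): (0,0) (0,1) (0,2) (0,4) (1,0) (1,1) (1,2) (1,3) (1,4) (2,0) (2,1) (2,2) (2,3) (2,4) (3,0) (3,1) (3,2) (3,3) (4,0) (4,1) (4,3) (4,4)

Answer: 22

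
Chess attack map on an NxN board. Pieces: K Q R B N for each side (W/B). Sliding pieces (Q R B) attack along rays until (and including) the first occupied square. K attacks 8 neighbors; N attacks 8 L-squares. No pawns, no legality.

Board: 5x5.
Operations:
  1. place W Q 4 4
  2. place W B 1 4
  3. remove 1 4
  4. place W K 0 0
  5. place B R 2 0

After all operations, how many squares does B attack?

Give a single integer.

Op 1: place WQ@(4,4)
Op 2: place WB@(1,4)
Op 3: remove (1,4)
Op 4: place WK@(0,0)
Op 5: place BR@(2,0)
Per-piece attacks for B:
  BR@(2,0): attacks (2,1) (2,2) (2,3) (2,4) (3,0) (4,0) (1,0) (0,0) [ray(-1,0) blocked at (0,0)]
Union (8 distinct): (0,0) (1,0) (2,1) (2,2) (2,3) (2,4) (3,0) (4,0)

Answer: 8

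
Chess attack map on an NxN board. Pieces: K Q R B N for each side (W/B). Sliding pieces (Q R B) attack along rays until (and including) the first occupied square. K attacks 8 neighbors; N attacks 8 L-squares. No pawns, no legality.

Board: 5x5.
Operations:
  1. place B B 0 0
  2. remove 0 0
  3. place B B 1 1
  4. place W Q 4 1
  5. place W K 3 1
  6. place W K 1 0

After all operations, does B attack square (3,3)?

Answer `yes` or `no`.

Op 1: place BB@(0,0)
Op 2: remove (0,0)
Op 3: place BB@(1,1)
Op 4: place WQ@(4,1)
Op 5: place WK@(3,1)
Op 6: place WK@(1,0)
Per-piece attacks for B:
  BB@(1,1): attacks (2,2) (3,3) (4,4) (2,0) (0,2) (0,0)
B attacks (3,3): yes

Answer: yes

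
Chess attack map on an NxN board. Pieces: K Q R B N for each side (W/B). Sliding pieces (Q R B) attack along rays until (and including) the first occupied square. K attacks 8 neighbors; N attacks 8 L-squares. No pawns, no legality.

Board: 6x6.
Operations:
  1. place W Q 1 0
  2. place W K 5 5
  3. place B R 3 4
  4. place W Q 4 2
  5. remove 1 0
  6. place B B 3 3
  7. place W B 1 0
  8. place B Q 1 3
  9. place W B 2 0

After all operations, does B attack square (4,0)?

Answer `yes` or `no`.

Op 1: place WQ@(1,0)
Op 2: place WK@(5,5)
Op 3: place BR@(3,4)
Op 4: place WQ@(4,2)
Op 5: remove (1,0)
Op 6: place BB@(3,3)
Op 7: place WB@(1,0)
Op 8: place BQ@(1,3)
Op 9: place WB@(2,0)
Per-piece attacks for B:
  BQ@(1,3): attacks (1,4) (1,5) (1,2) (1,1) (1,0) (2,3) (3,3) (0,3) (2,4) (3,5) (2,2) (3,1) (4,0) (0,4) (0,2) [ray(0,-1) blocked at (1,0); ray(1,0) blocked at (3,3)]
  BB@(3,3): attacks (4,4) (5,5) (4,2) (2,4) (1,5) (2,2) (1,1) (0,0) [ray(1,1) blocked at (5,5); ray(1,-1) blocked at (4,2)]
  BR@(3,4): attacks (3,5) (3,3) (4,4) (5,4) (2,4) (1,4) (0,4) [ray(0,-1) blocked at (3,3)]
B attacks (4,0): yes

Answer: yes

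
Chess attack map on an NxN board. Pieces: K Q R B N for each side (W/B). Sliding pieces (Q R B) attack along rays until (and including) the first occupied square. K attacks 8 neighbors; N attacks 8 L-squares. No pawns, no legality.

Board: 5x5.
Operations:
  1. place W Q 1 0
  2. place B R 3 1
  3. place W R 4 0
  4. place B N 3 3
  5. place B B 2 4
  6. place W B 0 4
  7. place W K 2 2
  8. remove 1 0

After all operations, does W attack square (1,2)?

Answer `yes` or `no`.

Op 1: place WQ@(1,0)
Op 2: place BR@(3,1)
Op 3: place WR@(4,0)
Op 4: place BN@(3,3)
Op 5: place BB@(2,4)
Op 6: place WB@(0,4)
Op 7: place WK@(2,2)
Op 8: remove (1,0)
Per-piece attacks for W:
  WB@(0,4): attacks (1,3) (2,2) [ray(1,-1) blocked at (2,2)]
  WK@(2,2): attacks (2,3) (2,1) (3,2) (1,2) (3,3) (3,1) (1,3) (1,1)
  WR@(4,0): attacks (4,1) (4,2) (4,3) (4,4) (3,0) (2,0) (1,0) (0,0)
W attacks (1,2): yes

Answer: yes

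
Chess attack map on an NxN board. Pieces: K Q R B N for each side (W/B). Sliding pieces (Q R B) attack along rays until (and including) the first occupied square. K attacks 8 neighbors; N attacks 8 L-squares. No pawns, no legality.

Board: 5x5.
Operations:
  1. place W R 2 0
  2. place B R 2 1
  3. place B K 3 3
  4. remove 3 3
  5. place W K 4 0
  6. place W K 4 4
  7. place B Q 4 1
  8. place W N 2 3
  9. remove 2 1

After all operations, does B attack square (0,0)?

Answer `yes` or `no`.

Op 1: place WR@(2,0)
Op 2: place BR@(2,1)
Op 3: place BK@(3,3)
Op 4: remove (3,3)
Op 5: place WK@(4,0)
Op 6: place WK@(4,4)
Op 7: place BQ@(4,1)
Op 8: place WN@(2,3)
Op 9: remove (2,1)
Per-piece attacks for B:
  BQ@(4,1): attacks (4,2) (4,3) (4,4) (4,0) (3,1) (2,1) (1,1) (0,1) (3,2) (2,3) (3,0) [ray(0,1) blocked at (4,4); ray(0,-1) blocked at (4,0); ray(-1,1) blocked at (2,3)]
B attacks (0,0): no

Answer: no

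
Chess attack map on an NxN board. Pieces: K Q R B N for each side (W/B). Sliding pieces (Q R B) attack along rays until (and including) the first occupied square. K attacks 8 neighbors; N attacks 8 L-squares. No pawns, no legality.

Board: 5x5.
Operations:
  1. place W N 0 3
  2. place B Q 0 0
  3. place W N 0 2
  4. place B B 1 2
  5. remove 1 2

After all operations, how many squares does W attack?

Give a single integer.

Answer: 7

Derivation:
Op 1: place WN@(0,3)
Op 2: place BQ@(0,0)
Op 3: place WN@(0,2)
Op 4: place BB@(1,2)
Op 5: remove (1,2)
Per-piece attacks for W:
  WN@(0,2): attacks (1,4) (2,3) (1,0) (2,1)
  WN@(0,3): attacks (2,4) (1,1) (2,2)
Union (7 distinct): (1,0) (1,1) (1,4) (2,1) (2,2) (2,3) (2,4)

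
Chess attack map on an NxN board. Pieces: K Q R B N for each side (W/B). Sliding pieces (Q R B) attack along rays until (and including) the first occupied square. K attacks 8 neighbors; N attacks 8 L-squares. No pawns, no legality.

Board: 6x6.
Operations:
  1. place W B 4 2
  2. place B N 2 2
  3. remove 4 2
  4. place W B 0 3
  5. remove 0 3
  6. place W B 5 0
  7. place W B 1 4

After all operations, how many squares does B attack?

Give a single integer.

Op 1: place WB@(4,2)
Op 2: place BN@(2,2)
Op 3: remove (4,2)
Op 4: place WB@(0,3)
Op 5: remove (0,3)
Op 6: place WB@(5,0)
Op 7: place WB@(1,4)
Per-piece attacks for B:
  BN@(2,2): attacks (3,4) (4,3) (1,4) (0,3) (3,0) (4,1) (1,0) (0,1)
Union (8 distinct): (0,1) (0,3) (1,0) (1,4) (3,0) (3,4) (4,1) (4,3)

Answer: 8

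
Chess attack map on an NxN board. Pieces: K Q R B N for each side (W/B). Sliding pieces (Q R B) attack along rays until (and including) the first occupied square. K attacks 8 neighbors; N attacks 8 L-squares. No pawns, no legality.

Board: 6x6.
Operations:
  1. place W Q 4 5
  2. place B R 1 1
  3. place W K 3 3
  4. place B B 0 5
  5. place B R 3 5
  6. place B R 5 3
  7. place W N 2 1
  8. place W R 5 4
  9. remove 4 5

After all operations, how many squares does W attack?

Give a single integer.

Answer: 17

Derivation:
Op 1: place WQ@(4,5)
Op 2: place BR@(1,1)
Op 3: place WK@(3,3)
Op 4: place BB@(0,5)
Op 5: place BR@(3,5)
Op 6: place BR@(5,3)
Op 7: place WN@(2,1)
Op 8: place WR@(5,4)
Op 9: remove (4,5)
Per-piece attacks for W:
  WN@(2,1): attacks (3,3) (4,2) (1,3) (0,2) (4,0) (0,0)
  WK@(3,3): attacks (3,4) (3,2) (4,3) (2,3) (4,4) (4,2) (2,4) (2,2)
  WR@(5,4): attacks (5,5) (5,3) (4,4) (3,4) (2,4) (1,4) (0,4) [ray(0,-1) blocked at (5,3)]
Union (17 distinct): (0,0) (0,2) (0,4) (1,3) (1,4) (2,2) (2,3) (2,4) (3,2) (3,3) (3,4) (4,0) (4,2) (4,3) (4,4) (5,3) (5,5)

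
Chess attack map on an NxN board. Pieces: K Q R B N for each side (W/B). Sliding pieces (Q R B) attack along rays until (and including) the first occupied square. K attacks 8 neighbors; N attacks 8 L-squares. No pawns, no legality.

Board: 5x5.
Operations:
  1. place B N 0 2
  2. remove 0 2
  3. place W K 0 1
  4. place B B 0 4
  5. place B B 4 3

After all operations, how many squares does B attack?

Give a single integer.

Answer: 8

Derivation:
Op 1: place BN@(0,2)
Op 2: remove (0,2)
Op 3: place WK@(0,1)
Op 4: place BB@(0,4)
Op 5: place BB@(4,3)
Per-piece attacks for B:
  BB@(0,4): attacks (1,3) (2,2) (3,1) (4,0)
  BB@(4,3): attacks (3,4) (3,2) (2,1) (1,0)
Union (8 distinct): (1,0) (1,3) (2,1) (2,2) (3,1) (3,2) (3,4) (4,0)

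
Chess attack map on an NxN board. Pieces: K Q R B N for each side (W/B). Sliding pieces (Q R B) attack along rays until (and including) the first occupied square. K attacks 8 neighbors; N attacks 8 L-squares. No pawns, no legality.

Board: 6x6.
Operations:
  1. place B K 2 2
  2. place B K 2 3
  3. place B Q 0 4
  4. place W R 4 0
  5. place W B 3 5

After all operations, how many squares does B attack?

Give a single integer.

Op 1: place BK@(2,2)
Op 2: place BK@(2,3)
Op 3: place BQ@(0,4)
Op 4: place WR@(4,0)
Op 5: place WB@(3,5)
Per-piece attacks for B:
  BQ@(0,4): attacks (0,5) (0,3) (0,2) (0,1) (0,0) (1,4) (2,4) (3,4) (4,4) (5,4) (1,5) (1,3) (2,2) [ray(1,-1) blocked at (2,2)]
  BK@(2,2): attacks (2,3) (2,1) (3,2) (1,2) (3,3) (3,1) (1,3) (1,1)
  BK@(2,3): attacks (2,4) (2,2) (3,3) (1,3) (3,4) (3,2) (1,4) (1,2)
Union (20 distinct): (0,0) (0,1) (0,2) (0,3) (0,5) (1,1) (1,2) (1,3) (1,4) (1,5) (2,1) (2,2) (2,3) (2,4) (3,1) (3,2) (3,3) (3,4) (4,4) (5,4)

Answer: 20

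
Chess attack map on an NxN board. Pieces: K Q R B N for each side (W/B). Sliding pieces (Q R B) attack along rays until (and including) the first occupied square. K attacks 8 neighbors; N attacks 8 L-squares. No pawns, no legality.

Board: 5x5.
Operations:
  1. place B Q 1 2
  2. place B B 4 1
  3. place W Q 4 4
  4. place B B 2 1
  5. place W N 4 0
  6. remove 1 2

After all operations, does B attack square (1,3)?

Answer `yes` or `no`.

Answer: no

Derivation:
Op 1: place BQ@(1,2)
Op 2: place BB@(4,1)
Op 3: place WQ@(4,4)
Op 4: place BB@(2,1)
Op 5: place WN@(4,0)
Op 6: remove (1,2)
Per-piece attacks for B:
  BB@(2,1): attacks (3,2) (4,3) (3,0) (1,2) (0,3) (1,0)
  BB@(4,1): attacks (3,2) (2,3) (1,4) (3,0)
B attacks (1,3): no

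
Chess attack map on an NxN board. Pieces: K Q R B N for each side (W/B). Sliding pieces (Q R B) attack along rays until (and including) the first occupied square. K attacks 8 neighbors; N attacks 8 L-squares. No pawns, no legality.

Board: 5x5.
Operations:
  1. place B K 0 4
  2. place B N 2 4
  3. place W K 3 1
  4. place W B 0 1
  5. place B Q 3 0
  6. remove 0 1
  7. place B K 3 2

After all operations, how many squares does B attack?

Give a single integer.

Op 1: place BK@(0,4)
Op 2: place BN@(2,4)
Op 3: place WK@(3,1)
Op 4: place WB@(0,1)
Op 5: place BQ@(3,0)
Op 6: remove (0,1)
Op 7: place BK@(3,2)
Per-piece attacks for B:
  BK@(0,4): attacks (0,3) (1,4) (1,3)
  BN@(2,4): attacks (3,2) (4,3) (1,2) (0,3)
  BQ@(3,0): attacks (3,1) (4,0) (2,0) (1,0) (0,0) (4,1) (2,1) (1,2) (0,3) [ray(0,1) blocked at (3,1)]
  BK@(3,2): attacks (3,3) (3,1) (4,2) (2,2) (4,3) (4,1) (2,3) (2,1)
Union (17 distinct): (0,0) (0,3) (1,0) (1,2) (1,3) (1,4) (2,0) (2,1) (2,2) (2,3) (3,1) (3,2) (3,3) (4,0) (4,1) (4,2) (4,3)

Answer: 17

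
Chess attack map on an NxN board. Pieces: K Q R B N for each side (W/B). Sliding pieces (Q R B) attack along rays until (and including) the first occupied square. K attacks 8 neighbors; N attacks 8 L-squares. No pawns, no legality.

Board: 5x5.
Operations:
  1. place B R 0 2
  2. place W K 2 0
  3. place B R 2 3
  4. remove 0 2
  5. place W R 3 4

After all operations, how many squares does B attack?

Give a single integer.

Op 1: place BR@(0,2)
Op 2: place WK@(2,0)
Op 3: place BR@(2,3)
Op 4: remove (0,2)
Op 5: place WR@(3,4)
Per-piece attacks for B:
  BR@(2,3): attacks (2,4) (2,2) (2,1) (2,0) (3,3) (4,3) (1,3) (0,3) [ray(0,-1) blocked at (2,0)]
Union (8 distinct): (0,3) (1,3) (2,0) (2,1) (2,2) (2,4) (3,3) (4,3)

Answer: 8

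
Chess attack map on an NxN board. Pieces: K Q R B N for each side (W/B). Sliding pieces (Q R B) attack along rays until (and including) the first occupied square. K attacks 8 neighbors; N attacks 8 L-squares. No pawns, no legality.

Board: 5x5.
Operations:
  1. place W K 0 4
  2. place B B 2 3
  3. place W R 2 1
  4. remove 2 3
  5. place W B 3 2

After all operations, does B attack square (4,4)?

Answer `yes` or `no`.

Answer: no

Derivation:
Op 1: place WK@(0,4)
Op 2: place BB@(2,3)
Op 3: place WR@(2,1)
Op 4: remove (2,3)
Op 5: place WB@(3,2)
Per-piece attacks for B:
B attacks (4,4): no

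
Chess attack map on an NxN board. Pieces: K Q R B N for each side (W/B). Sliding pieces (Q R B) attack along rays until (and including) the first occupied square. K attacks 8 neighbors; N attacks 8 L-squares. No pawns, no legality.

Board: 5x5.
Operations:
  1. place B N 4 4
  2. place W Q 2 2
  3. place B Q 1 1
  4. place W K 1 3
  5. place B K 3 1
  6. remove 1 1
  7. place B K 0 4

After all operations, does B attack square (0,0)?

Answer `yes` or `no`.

Answer: no

Derivation:
Op 1: place BN@(4,4)
Op 2: place WQ@(2,2)
Op 3: place BQ@(1,1)
Op 4: place WK@(1,3)
Op 5: place BK@(3,1)
Op 6: remove (1,1)
Op 7: place BK@(0,4)
Per-piece attacks for B:
  BK@(0,4): attacks (0,3) (1,4) (1,3)
  BK@(3,1): attacks (3,2) (3,0) (4,1) (2,1) (4,2) (4,0) (2,2) (2,0)
  BN@(4,4): attacks (3,2) (2,3)
B attacks (0,0): no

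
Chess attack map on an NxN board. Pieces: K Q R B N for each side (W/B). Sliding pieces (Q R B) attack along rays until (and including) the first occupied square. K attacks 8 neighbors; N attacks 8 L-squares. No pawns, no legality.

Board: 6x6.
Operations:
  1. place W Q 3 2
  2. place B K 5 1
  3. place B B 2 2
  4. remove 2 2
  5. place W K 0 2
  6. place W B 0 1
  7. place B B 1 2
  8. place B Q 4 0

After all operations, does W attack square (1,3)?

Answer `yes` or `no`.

Answer: yes

Derivation:
Op 1: place WQ@(3,2)
Op 2: place BK@(5,1)
Op 3: place BB@(2,2)
Op 4: remove (2,2)
Op 5: place WK@(0,2)
Op 6: place WB@(0,1)
Op 7: place BB@(1,2)
Op 8: place BQ@(4,0)
Per-piece attacks for W:
  WB@(0,1): attacks (1,2) (1,0) [ray(1,1) blocked at (1,2)]
  WK@(0,2): attacks (0,3) (0,1) (1,2) (1,3) (1,1)
  WQ@(3,2): attacks (3,3) (3,4) (3,5) (3,1) (3,0) (4,2) (5,2) (2,2) (1,2) (4,3) (5,4) (4,1) (5,0) (2,3) (1,4) (0,5) (2,1) (1,0) [ray(-1,0) blocked at (1,2)]
W attacks (1,3): yes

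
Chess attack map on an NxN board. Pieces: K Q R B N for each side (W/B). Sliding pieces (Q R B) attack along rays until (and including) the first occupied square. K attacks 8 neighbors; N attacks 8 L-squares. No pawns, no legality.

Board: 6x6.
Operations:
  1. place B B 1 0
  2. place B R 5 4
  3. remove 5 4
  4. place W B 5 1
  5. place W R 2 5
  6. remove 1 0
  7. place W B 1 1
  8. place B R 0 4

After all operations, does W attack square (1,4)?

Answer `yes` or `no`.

Answer: no

Derivation:
Op 1: place BB@(1,0)
Op 2: place BR@(5,4)
Op 3: remove (5,4)
Op 4: place WB@(5,1)
Op 5: place WR@(2,5)
Op 6: remove (1,0)
Op 7: place WB@(1,1)
Op 8: place BR@(0,4)
Per-piece attacks for W:
  WB@(1,1): attacks (2,2) (3,3) (4,4) (5,5) (2,0) (0,2) (0,0)
  WR@(2,5): attacks (2,4) (2,3) (2,2) (2,1) (2,0) (3,5) (4,5) (5,5) (1,5) (0,5)
  WB@(5,1): attacks (4,2) (3,3) (2,4) (1,5) (4,0)
W attacks (1,4): no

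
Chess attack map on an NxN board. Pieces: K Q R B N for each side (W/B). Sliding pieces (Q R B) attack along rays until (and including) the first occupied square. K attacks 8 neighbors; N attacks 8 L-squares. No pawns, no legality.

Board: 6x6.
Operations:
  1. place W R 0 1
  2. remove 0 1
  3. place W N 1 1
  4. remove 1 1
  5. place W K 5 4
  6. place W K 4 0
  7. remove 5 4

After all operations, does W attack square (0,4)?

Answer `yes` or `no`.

Op 1: place WR@(0,1)
Op 2: remove (0,1)
Op 3: place WN@(1,1)
Op 4: remove (1,1)
Op 5: place WK@(5,4)
Op 6: place WK@(4,0)
Op 7: remove (5,4)
Per-piece attacks for W:
  WK@(4,0): attacks (4,1) (5,0) (3,0) (5,1) (3,1)
W attacks (0,4): no

Answer: no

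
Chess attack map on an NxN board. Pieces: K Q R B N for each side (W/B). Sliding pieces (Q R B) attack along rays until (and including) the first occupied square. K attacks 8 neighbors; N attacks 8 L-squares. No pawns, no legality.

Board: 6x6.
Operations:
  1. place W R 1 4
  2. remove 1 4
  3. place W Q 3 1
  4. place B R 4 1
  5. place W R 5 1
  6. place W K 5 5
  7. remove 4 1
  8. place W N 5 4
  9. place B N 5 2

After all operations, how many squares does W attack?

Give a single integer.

Op 1: place WR@(1,4)
Op 2: remove (1,4)
Op 3: place WQ@(3,1)
Op 4: place BR@(4,1)
Op 5: place WR@(5,1)
Op 6: place WK@(5,5)
Op 7: remove (4,1)
Op 8: place WN@(5,4)
Op 9: place BN@(5,2)
Per-piece attacks for W:
  WQ@(3,1): attacks (3,2) (3,3) (3,4) (3,5) (3,0) (4,1) (5,1) (2,1) (1,1) (0,1) (4,2) (5,3) (4,0) (2,2) (1,3) (0,4) (2,0) [ray(1,0) blocked at (5,1)]
  WR@(5,1): attacks (5,2) (5,0) (4,1) (3,1) [ray(0,1) blocked at (5,2); ray(-1,0) blocked at (3,1)]
  WN@(5,4): attacks (3,5) (4,2) (3,3)
  WK@(5,5): attacks (5,4) (4,5) (4,4)
Union (23 distinct): (0,1) (0,4) (1,1) (1,3) (2,0) (2,1) (2,2) (3,0) (3,1) (3,2) (3,3) (3,4) (3,5) (4,0) (4,1) (4,2) (4,4) (4,5) (5,0) (5,1) (5,2) (5,3) (5,4)

Answer: 23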